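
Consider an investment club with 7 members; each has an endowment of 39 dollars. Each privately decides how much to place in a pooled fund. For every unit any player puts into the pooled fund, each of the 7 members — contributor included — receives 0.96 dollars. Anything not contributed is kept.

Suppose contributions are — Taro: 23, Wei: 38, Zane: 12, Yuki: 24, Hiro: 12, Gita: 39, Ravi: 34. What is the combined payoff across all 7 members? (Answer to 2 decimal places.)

Total contributed: 23 + 38 + 12 + 24 + 12 + 39 + 34 = 182; total kept: 7 × 39 − 182 = 91.
The pooled fund pays out 0.96 × 7 × 182 = 1223.04 in aggregate.
Group total = 91 + 1223.04 = 1314.04.

1314.04 dollars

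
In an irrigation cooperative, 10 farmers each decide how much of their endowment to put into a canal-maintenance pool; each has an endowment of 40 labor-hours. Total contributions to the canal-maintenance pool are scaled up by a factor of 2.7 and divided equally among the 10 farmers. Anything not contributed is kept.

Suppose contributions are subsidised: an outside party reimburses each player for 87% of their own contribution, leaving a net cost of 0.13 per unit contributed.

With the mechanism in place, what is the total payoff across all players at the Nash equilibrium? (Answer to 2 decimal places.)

Under the mechanism each unit contributed yields (2.7/10) / 0.13 = 2.0769 back to its contributor per unit of net cost, which exceeds 1, making full contribution the dominant choice for everyone.
At the Nash equilibrium everyone contributes 40. Group total payoff = 10 × (40 × 0.87 + 2.7 × 40) = 1428.00.

1428.00 labor-hours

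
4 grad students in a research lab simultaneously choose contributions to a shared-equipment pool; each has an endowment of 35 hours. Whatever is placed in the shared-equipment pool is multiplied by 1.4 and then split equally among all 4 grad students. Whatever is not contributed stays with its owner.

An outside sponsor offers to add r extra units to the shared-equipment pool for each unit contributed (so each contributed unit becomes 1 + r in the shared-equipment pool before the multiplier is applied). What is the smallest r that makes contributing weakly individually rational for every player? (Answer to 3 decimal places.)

With matching at rate r, one contributed unit becomes (1 + r) in the shared-equipment pool and returns 1.4 × (1 + r) / 4 to the contributor.
Setting this equal to 1: 1 + r = 4/1.4 = 2.8571.
So the minimum matching rate is r = 2.8571 − 1 = 1.857.

1.857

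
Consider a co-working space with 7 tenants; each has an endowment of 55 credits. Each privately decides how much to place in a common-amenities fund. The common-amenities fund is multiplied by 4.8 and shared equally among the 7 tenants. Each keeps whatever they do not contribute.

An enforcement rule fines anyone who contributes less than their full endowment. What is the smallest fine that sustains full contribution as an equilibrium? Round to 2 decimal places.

Given the others contribute fully, the best deviation is to contribute 0 (any partial contribution still incurs the fine and gives up units whose private return 0.6857 is below 1).
Deviating from 55 to 0 saves 55 credits but forfeits the deviator's share of the drop in the common-amenities fund: 4.8/7 × 55 = 37.71.
So the deviation gain is 55 − 37.71 = 17.29, and the fine must be at least 17.29 credits to wipe it out.

17.29 credits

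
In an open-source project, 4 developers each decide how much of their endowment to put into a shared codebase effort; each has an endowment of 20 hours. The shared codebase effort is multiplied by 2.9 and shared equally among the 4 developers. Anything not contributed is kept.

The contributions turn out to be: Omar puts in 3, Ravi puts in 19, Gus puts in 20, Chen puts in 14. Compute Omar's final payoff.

57.60 hours

Total contributed: 3 + 19 + 20 + 14 = 56.
Each receives 2.9 × 56 / 4 = 40.60 from the shared codebase effort.
Omar keeps 20 − 3 = 17, so Omar's payoff is 17 + 40.60 = 57.60.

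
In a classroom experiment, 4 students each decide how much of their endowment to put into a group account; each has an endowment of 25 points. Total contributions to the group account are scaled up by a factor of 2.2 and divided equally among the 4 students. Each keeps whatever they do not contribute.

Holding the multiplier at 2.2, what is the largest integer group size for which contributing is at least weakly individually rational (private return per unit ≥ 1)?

Private return per unit is 2.2/(group size), which is ≥ 1 whenever the group size is ≤ 2.2.
The largest such integer is 2.

2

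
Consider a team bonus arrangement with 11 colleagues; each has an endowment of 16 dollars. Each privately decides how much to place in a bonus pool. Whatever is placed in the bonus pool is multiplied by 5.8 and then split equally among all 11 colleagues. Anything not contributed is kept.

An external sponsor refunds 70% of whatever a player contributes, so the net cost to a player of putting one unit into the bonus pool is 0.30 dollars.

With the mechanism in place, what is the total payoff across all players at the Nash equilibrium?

With the mechanism, a contributed unit returns (5.8/11) / 0.30 = 1.7576 per unit of net cost to the contributor — now above 1 — so contributing fully is weakly dominant for every player.
So the Nash equilibrium is full contribution by all 11; the group earns 11 × (16 × 0.70 + 5.8 × 16) = 1144.00.

1144.00 dollars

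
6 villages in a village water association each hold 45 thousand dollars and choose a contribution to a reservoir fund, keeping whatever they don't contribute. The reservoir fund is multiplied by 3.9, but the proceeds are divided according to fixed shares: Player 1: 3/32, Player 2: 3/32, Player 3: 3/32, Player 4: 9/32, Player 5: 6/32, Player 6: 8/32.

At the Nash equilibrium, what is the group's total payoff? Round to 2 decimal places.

Each unit j contributes comes back to j as 3.9 × (j's share), so j prefers to contribute only if that share exceeds 1/3.9 = 0.2564; otherwise keeping the unit dominates.
Player 4 alone (share 9/32) is above the threshold, contributing 45; the remaining 5 contribute 0. Total contributed: 45.
The reservoir fund pays out 3.9 × 45 = 175.50 in total (split across the unequal shares, but the aggregate is all that matters for the group sum).
The 5 free-riders keep 45 each, adding 225. Group total = 225 + 175.50 = 400.50.

400.50 thousand dollars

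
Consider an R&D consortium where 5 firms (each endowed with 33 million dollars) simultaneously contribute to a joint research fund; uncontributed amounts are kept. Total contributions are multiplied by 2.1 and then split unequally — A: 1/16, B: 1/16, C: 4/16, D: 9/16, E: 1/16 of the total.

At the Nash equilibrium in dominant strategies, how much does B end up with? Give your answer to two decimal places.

Player j's private return per contributed unit is 2.1 × (j's share). Contributing is weakly dominant for j when that share is at least 1/2.1 = 0.4762, and contributing 0 is dominant otherwise.
D alone (share 9/16) is above the threshold, contributing 33; the remaining 4 contribute 0. Total contributed: 33.
B keeps 33 and receives 2.1 × 33 × 1/16 = 4.33 from the joint research fund, for a payoff of 37.33.

37.33 million dollars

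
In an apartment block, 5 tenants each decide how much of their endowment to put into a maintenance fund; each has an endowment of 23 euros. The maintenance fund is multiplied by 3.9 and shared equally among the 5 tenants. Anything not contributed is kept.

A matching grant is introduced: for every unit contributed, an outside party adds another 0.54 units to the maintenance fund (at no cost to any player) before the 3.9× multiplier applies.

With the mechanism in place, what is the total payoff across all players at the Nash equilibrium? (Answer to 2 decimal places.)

With the mechanism, a contributed unit returns 3.9 × 1.54 / 5 = 1.2012 per unit of net cost to the contributor — now above 1 — so contributing fully is weakly dominant for every player.
At the Nash equilibrium everyone contributes 23. Group total payoff = 3.9 × 1.54 × 115 = 690.69.

690.69 euros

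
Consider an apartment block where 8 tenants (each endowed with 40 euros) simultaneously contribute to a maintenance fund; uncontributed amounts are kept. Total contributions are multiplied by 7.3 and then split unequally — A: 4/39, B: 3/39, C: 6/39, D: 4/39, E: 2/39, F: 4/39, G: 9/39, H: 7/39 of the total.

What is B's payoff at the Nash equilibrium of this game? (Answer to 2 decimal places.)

A player with share s gets back 7.3·s per unit contributed, so full contribution is dominant for anyone with s > 1/7.3 = 0.1370 and zero contribution is dominant for anyone below.
C, G and H clear that bar, contributing 40 each; the remaining 5 contribute 0. Total contributed: 120.
B keeps 40 and receives 7.3 × 120 × 3/39 = 67.38 from the maintenance fund, for a payoff of 107.38.

107.38 euros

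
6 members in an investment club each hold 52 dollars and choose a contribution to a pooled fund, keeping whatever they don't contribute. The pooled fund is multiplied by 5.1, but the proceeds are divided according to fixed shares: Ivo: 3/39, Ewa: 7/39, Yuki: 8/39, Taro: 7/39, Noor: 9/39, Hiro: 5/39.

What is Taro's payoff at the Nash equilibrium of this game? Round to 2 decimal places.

Each unit j contributes comes back to j as 5.1 × (j's share), so j prefers to contribute only if that share exceeds 1/5.1 = 0.1961; otherwise keeping the unit dominates.
The shares above 0.1961 belong to Yuki and Noor, contributing 52 each; the remaining 4 contribute 0. Total contributed: 104.
Taro keeps 52 and receives 5.1 × 104 × 7/39 = 95.20 from the pooled fund, for a payoff of 147.20.

147.20 dollars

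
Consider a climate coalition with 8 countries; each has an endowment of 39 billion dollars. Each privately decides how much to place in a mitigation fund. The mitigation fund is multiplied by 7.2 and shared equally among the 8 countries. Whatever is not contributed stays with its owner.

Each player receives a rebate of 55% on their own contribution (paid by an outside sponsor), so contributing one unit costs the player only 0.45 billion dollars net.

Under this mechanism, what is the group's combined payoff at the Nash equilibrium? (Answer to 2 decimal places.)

The effective private return per unit is now (7.2/8) / 0.45 = 2.0000 > 1, so every player's dominant strategy flips to full contribution.
At the Nash equilibrium everyone contributes 39. Group total payoff = 8 × (39 × 0.55 + 7.2 × 39) = 2418.00.

2418.00 billion dollars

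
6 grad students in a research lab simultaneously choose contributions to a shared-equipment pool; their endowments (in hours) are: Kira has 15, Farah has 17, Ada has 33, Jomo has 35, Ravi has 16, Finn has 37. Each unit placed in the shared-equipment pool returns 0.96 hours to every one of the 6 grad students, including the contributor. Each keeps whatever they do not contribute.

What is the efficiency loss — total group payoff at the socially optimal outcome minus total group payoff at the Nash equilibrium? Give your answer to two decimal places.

728.28 hours

The private return per contributed unit is 0.96 < 1 for everyone, so the Nash equilibrium is zero contribution and the group total is Σ E_j = 15 + 17 + 33 + 35 + 16 + 37 = 153.
Each contributed unit returns 5.760 to the group, so the social optimum is full contribution by everyone: group total = 5.760 × 153 = 881.28.
Efficiency loss = (5.760 − 1) × 153 = 728.28.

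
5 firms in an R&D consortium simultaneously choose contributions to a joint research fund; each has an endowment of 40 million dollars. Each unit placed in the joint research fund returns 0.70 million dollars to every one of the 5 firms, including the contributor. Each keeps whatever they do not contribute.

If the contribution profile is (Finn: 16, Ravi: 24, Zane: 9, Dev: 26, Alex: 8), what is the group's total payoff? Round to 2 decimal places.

407.50 million dollars

Total contributed: 16 + 24 + 9 + 26 + 8 = 83; total kept: 5 × 40 − 83 = 117.
The joint research fund pays out 0.70 × 5 × 83 = 290.50 in aggregate.
Group total = 117 + 290.50 = 407.50.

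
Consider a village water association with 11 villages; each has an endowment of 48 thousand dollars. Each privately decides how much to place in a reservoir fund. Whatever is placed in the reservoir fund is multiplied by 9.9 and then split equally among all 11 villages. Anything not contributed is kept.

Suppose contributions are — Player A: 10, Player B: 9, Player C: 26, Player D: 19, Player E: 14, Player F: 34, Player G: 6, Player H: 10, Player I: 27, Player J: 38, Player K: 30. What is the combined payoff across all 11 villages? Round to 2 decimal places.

Total contributed: 10 + 9 + 26 + 19 + 14 + 34 + 6 + 10 + 27 + 38 + 30 = 223; total kept: 11 × 48 − 223 = 305.
The reservoir fund pays out 9.9 × 223 = 2207.70 in aggregate.
Group total = 305 + 2207.70 = 2512.70.

2512.70 thousand dollars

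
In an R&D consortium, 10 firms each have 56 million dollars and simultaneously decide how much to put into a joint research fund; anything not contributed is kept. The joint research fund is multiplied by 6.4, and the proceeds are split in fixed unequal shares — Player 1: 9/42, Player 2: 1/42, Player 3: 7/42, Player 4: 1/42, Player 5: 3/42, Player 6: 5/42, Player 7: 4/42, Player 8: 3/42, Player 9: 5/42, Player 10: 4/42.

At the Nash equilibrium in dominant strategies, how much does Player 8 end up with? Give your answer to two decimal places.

107.20 million dollars

Player j's private return per contributed unit is 6.4 × (j's share). Contributing is weakly dominant for j when that share is at least 1/6.4 = 0.1563, and contributing 0 is dominant otherwise.
The shares above 0.1563 belong to Player 1 and Player 3, contributing 56 each; the remaining 8 contribute 0. Total contributed: 112.
Player 8 keeps 56 and receives 6.4 × 112 × 3/42 = 51.20 from the joint research fund, for a payoff of 107.20.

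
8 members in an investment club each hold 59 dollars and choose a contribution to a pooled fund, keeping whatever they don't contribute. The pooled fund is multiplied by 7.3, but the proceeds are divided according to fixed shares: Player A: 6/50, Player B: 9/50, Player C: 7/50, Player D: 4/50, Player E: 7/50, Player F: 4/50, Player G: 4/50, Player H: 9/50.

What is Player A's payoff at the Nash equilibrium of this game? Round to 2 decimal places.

For player j, contributing a unit is worthwhile iff 7.3 × (j's share) ≥ 1, i.e. iff j's share is at least 0.1370.
The shares above 0.1370 belong to Player B, Player C, Player E and Player H, contributing 59 each; the remaining 4 contribute 0. Total contributed: 236.
Player A keeps 59 and receives 7.3 × 236 × 6/50 = 206.74 from the pooled fund, for a payoff of 265.74.

265.74 dollars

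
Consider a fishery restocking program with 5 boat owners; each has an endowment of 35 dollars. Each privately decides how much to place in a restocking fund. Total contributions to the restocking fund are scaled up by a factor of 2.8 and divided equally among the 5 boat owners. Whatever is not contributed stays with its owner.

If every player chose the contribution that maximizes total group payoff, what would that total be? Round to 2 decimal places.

490.00 dollars

Each contributed unit returns 2.800 to the group as a whole (0.5600 to each of 5 players), which exceeds 1, so the social optimum is full contribution: group total = 2.800 × 175 = 490.00.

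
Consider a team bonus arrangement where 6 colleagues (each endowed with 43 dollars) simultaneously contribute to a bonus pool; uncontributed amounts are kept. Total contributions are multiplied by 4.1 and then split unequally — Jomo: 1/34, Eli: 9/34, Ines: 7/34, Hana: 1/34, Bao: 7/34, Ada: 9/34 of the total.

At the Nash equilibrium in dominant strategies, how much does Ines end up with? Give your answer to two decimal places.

Player j's private return per contributed unit is 4.1 × (j's share). Contributing is weakly dominant for j when that share is at least 1/4.1 = 0.2439, and contributing 0 is dominant otherwise.
Eli and Ada are above the threshold, contributing 43 each; the remaining 4 contribute 0. Total contributed: 86.
Ines keeps 43 and receives 4.1 × 86 × 7/34 = 72.59 from the bonus pool, for a payoff of 115.59.

115.59 dollars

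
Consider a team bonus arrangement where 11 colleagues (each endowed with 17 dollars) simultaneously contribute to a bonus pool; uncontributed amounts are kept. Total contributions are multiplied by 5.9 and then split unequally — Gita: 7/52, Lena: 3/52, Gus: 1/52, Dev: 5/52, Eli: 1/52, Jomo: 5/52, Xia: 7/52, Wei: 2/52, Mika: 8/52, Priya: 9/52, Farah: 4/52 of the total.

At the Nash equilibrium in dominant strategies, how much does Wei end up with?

20.86 dollars

A player with share s gets back 5.9·s per unit contributed, so full contribution is dominant for anyone with s > 1/5.9 = 0.1695 and zero contribution is dominant for anyone below.
The only share above 0.1695 is Priya's 9/52, contributing 17; the remaining 10 contribute 0. Total contributed: 17.
Wei keeps 17 and receives 5.9 × 17 × 2/52 = 3.86 from the bonus pool, for a payoff of 20.86.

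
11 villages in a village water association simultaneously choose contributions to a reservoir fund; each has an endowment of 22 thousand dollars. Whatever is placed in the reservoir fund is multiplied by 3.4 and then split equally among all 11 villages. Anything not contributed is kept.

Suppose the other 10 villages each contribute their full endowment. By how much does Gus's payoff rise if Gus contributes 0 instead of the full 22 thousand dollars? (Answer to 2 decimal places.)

Switching from a contribution of 22 to 0 lets Gus keep an extra 22 thousand dollars, but lowers the reservoir fund by 22, which costs Gus their own share of that drop: 3.4/11 × 22 = 6.80.
Net gain = 22 − 6.80 = 15.20. The private return per contributed unit (0.3091) is below 1, so free-riding is indeed the best response regardless of what the others do.

15.20 thousand dollars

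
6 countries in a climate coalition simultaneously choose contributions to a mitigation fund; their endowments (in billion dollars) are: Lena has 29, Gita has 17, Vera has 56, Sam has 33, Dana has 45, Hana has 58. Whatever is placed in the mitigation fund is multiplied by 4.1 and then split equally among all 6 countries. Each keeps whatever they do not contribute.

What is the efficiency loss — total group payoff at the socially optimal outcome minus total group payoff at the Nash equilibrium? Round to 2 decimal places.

737.80 billion dollars

The private return per contributed unit is 4.1/6 = 0.6833 < 1 for every player regardless of endowment, so the Nash equilibrium is zero contribution and the group total is Σ E_j = 29 + 17 + 56 + 33 + 45 + 58 = 238.
Each contributed unit returns 4.100 to the group, so the social optimum is full contribution by everyone: group total = 4.100 × 238 = 975.80.
Efficiency loss = (4.100 − 1) × 238 = 737.80.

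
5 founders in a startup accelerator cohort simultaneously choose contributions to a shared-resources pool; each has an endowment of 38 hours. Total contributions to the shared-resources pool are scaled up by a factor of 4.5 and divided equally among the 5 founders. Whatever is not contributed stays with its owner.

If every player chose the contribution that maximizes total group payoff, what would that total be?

855.00 hours

Each contributed unit returns 4.500 to the group as a whole (0.9000 to each of 5 players), which exceeds 1, so the social optimum is full contribution: group total = 4.500 × 190 = 855.00.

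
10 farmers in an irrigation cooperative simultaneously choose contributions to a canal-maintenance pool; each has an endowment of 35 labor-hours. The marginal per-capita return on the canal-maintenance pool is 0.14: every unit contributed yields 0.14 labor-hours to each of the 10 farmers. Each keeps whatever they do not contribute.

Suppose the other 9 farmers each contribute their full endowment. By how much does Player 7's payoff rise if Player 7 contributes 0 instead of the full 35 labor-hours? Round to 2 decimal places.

Switching from a contribution of 35 to 0 lets Player 7 keep an extra 35 labor-hours, but lowers the canal-maintenance pool by 35, which costs Player 7 their own share of that drop: 0.14 × 35 = 4.90.
Net gain = 35 − 4.90 = 30.10. The private return per contributed unit (0.14) is below 1, so free-riding is indeed the best response regardless of what the others do.

30.10 labor-hours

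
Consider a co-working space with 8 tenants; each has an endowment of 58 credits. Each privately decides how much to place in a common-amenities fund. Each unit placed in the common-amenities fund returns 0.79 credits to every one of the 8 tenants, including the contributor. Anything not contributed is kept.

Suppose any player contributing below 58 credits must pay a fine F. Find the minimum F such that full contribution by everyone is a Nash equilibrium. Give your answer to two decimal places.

Given the others contribute fully, the best deviation is to contribute 0 (any partial contribution still incurs the fine and gives up units whose private return 0.79 is below 1).
Deviating from 58 to 0 saves 58 credits but forfeits the deviator's share of the drop in the common-amenities fund: 0.79 × 58 = 45.82.
So the deviation gain is 58 − 45.82 = 12.18, and the fine must be at least 12.18 credits to wipe it out.

12.18 credits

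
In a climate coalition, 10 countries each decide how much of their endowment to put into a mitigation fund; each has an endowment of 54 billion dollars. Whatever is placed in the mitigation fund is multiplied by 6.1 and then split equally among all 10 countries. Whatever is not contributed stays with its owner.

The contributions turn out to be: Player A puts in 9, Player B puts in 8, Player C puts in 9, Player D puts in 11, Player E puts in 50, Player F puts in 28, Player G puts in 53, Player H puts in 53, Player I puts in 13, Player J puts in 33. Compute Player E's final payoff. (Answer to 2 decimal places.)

166.87 billion dollars

Total contributed: 9 + 8 + 9 + 11 + 50 + 28 + 53 + 53 + 13 + 33 = 267.
Each receives 6.1 × 267 / 10 = 162.87 from the mitigation fund.
Player E keeps 54 − 50 = 4, so Player E's payoff is 4 + 162.87 = 166.87.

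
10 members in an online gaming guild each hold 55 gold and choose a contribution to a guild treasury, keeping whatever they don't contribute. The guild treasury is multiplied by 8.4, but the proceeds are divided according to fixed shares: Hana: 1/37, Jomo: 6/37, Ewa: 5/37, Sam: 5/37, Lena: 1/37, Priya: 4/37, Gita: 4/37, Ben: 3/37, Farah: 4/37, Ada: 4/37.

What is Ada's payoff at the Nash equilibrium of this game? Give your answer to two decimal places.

204.84 gold

Each unit j contributes comes back to j as 8.4 × (j's share), so j prefers to contribute only if that share exceeds 1/8.4 = 0.1190; otherwise keeping the unit dominates.
Jomo, Ewa and Sam clear that bar, contributing 55 each; the remaining 7 contribute 0. Total contributed: 165.
Ada keeps 55 and receives 8.4 × 165 × 4/37 = 149.84 from the guild treasury, for a payoff of 204.84.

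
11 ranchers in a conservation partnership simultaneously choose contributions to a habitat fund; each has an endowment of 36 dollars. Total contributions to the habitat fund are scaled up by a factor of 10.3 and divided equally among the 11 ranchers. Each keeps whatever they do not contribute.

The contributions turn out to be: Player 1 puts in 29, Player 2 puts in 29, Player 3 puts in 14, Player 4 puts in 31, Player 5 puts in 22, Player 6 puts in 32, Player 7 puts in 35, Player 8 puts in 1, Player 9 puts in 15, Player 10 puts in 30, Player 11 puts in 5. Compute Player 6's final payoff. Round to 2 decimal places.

Total contributed: 29 + 29 + 14 + 31 + 22 + 32 + 35 + 1 + 15 + 30 + 5 = 243.
Each receives 10.3 × 243 / 11 = 227.54 from the habitat fund.
Player 6 keeps 36 − 32 = 4, so Player 6's payoff is 4 + 227.54 = 231.54.

231.54 dollars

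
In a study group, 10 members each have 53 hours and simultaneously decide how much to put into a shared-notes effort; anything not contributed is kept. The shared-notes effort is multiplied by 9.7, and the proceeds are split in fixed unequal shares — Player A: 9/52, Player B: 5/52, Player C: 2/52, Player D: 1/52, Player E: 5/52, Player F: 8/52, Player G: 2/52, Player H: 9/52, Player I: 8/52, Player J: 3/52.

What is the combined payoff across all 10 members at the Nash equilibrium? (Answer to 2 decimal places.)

Player j's private return per contributed unit is 9.7 × (j's share). Contributing is weakly dominant for j when that share is at least 1/9.7 = 0.1031, and contributing 0 is dominant otherwise.
Player A, Player F, Player H and Player I clear that bar, contributing 53 each; the remaining 6 contribute 0. Total contributed: 212.
The shared-notes effort pays out 9.7 × 212 = 2056.40 in total (split across the unequal shares, but the aggregate is all that matters for the group sum).
The 6 free-riders keep 53 each, adding 318. Group total = 318 + 2056.40 = 2374.40.

2374.40 hours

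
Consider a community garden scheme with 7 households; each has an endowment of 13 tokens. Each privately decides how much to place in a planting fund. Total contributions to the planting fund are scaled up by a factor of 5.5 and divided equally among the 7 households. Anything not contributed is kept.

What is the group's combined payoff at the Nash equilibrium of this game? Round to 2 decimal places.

Each contributed unit returns 5.5/7 = 0.7857 to its contributor — below 1 — so contributing 0 is dominant for every player. At the Nash equilibrium everyone keeps their 13, and the group total is 7 × 13 = 91.

91.00 tokens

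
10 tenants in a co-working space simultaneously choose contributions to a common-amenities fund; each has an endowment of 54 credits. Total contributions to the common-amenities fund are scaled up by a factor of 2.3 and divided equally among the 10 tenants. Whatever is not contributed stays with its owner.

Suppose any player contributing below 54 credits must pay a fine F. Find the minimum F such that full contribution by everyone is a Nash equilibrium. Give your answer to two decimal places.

41.58 credits

Given the others contribute fully, the best deviation is to contribute 0 (any partial contribution still incurs the fine and gives up units whose private return 0.2300 is below 1).
Deviating from 54 to 0 saves 54 credits but forfeits the deviator's share of the drop in the common-amenities fund: 2.3/10 × 54 = 12.42.
So the deviation gain is 54 − 12.42 = 41.58, and the fine must be at least 41.58 credits to wipe it out.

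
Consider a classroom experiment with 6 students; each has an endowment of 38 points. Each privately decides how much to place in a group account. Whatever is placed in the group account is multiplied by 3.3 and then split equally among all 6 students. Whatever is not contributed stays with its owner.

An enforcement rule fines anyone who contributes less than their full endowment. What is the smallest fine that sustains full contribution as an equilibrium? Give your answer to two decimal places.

Given the others contribute fully, the best deviation is to contribute 0 (any partial contribution still incurs the fine and gives up units whose private return 0.5500 is below 1).
Deviating from 38 to 0 saves 38 points but forfeits the deviator's share of the drop in the group account: 3.3/6 × 38 = 20.90.
So the deviation gain is 38 − 20.90 = 17.10, and the fine must be at least 17.10 points to wipe it out.

17.10 points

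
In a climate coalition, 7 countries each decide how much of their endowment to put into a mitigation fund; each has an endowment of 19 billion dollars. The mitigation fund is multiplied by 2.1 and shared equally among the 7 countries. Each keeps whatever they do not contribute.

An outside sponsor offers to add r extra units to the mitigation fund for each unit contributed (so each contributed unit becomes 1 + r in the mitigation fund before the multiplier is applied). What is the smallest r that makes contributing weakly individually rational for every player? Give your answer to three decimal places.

With matching at rate r, one contributed unit becomes (1 + r) in the mitigation fund and returns 2.1 × (1 + r) / 7 to the contributor.
Setting this equal to 1: 1 + r = 7/2.1 = 3.3333.
So the minimum matching rate is r = 3.3333 − 1 = 2.333.

2.333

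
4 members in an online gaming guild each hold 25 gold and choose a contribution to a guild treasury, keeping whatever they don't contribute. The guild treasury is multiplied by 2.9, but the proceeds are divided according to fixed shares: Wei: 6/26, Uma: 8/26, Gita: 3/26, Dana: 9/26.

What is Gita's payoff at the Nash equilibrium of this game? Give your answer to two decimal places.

33.37 gold

A player with share s gets back 2.9·s per unit contributed, so full contribution is dominant for anyone with s > 1/2.9 = 0.3448 and zero contribution is dominant for anyone below.
The only share above 0.3448 is Dana's 9/26, contributing 25; the remaining 3 contribute 0. Total contributed: 25.
Gita keeps 25 and receives 2.9 × 25 × 3/26 = 8.37 from the guild treasury, for a payoff of 33.37.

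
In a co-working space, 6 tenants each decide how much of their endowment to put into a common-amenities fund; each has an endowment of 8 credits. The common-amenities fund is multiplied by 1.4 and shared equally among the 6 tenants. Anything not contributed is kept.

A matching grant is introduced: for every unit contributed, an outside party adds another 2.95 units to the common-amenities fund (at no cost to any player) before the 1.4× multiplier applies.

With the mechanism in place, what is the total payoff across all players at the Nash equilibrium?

48.00 credits

With the mechanism, a contributed unit returns 1.4 × 3.95 / 6 = 0.9217 per unit of net cost — still below 1 — so contributing 0 remains dominant for every player.
At the Nash equilibrium no one contributes; group total payoff = 6 × 8 = 48.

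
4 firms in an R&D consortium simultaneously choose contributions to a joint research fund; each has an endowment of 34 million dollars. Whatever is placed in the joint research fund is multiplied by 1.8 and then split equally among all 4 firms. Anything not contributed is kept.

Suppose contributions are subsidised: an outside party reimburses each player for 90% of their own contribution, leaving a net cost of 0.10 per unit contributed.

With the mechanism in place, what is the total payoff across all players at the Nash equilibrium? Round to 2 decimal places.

The effective private return per unit is now (1.8/4) / 0.10 = 4.5000 > 1, so every player's dominant strategy flips to full contribution.
So the Nash equilibrium is full contribution by all 4; the group earns 4 × (34 × 0.90 + 1.8 × 34) = 367.20.

367.20 million dollars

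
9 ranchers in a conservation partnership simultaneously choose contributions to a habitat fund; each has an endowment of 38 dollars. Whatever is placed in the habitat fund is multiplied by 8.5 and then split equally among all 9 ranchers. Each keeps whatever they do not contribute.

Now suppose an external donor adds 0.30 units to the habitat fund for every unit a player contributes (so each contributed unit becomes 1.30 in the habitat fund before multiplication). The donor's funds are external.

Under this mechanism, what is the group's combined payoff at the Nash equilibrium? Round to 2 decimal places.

3779.10 dollars

The effective private return per unit is now 8.5 × 1.30 / 9 = 1.2278 > 1, so every player's dominant strategy flips to full contribution.
So the Nash equilibrium is full contribution by all 9; the group earns 8.5 × 1.30 × 342 = 3779.10.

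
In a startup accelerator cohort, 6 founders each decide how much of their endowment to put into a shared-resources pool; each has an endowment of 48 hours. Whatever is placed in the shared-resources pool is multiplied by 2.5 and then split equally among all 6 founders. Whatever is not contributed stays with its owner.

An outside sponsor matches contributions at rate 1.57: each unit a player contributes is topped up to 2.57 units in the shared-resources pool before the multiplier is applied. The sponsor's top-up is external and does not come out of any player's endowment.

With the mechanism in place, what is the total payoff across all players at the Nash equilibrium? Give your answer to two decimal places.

With the mechanism, a contributed unit returns 2.5 × 2.57 / 6 = 1.0708 per unit of net cost to the contributor — now above 1 — so contributing fully is weakly dominant for every player.
So the Nash equilibrium is full contribution by all 6; the group earns 2.5 × 2.57 × 288 = 1850.40.

1850.40 hours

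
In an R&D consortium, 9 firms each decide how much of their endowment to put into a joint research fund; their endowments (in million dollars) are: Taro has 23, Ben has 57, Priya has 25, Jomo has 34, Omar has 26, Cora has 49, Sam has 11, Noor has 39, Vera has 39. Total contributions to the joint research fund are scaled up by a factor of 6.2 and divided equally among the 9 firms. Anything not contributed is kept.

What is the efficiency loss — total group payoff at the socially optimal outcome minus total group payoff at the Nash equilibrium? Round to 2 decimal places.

1575.60 million dollars

The private return per contributed unit is 6.2/9 = 0.6889 < 1 for every player regardless of endowment, so the Nash equilibrium is zero contribution and the group total is Σ E_j = 23 + 57 + 25 + 34 + 26 + 49 + 11 + 39 + 39 = 303.
Each contributed unit returns 6.200 to the group, so the social optimum is full contribution by everyone: group total = 6.200 × 303 = 1878.60.
Efficiency loss = (6.200 − 1) × 303 = 1575.60.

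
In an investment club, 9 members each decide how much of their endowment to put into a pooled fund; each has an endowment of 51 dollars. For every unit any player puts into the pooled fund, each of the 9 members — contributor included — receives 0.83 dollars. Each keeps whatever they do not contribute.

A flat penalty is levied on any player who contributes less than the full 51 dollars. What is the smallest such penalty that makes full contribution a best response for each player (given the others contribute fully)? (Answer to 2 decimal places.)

Given the others contribute fully, the best deviation is to contribute 0 (any partial contribution still incurs the fine and gives up units whose private return 0.83 is below 1).
Deviating from 51 to 0 saves 51 dollars but forfeits the deviator's share of the drop in the pooled fund: 0.83 × 51 = 42.33.
So the deviation gain is 51 − 42.33 = 8.67, and the fine must be at least 8.67 dollars to wipe it out.

8.67 dollars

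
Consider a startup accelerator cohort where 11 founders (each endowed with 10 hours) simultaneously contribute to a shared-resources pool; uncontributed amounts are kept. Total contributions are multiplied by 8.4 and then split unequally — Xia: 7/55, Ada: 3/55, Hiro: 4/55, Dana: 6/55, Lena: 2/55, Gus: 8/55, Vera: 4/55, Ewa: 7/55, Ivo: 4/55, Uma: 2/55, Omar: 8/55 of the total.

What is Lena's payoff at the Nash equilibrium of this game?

22.22 hours

For player j, contributing a unit is worthwhile iff 8.4 × (j's share) ≥ 1, i.e. iff j's share is at least 0.1190.
The shares above 0.1190 belong to Xia, Gus, Ewa and Omar, contributing 10 each; the remaining 7 contribute 0. Total contributed: 40.
Lena keeps 10 and receives 8.4 × 40 × 2/55 = 12.22 from the shared-resources pool, for a payoff of 22.22.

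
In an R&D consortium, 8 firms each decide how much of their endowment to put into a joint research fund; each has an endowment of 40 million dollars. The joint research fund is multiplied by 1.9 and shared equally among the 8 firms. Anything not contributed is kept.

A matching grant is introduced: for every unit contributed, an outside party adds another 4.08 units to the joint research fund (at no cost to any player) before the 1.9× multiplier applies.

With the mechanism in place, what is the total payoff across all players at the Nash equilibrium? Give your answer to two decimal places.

The effective private return per unit is now 1.9 × 5.08 / 8 = 1.2065 > 1, so every player's dominant strategy flips to full contribution.
At the Nash equilibrium everyone contributes 40. Group total payoff = 1.9 × 5.08 × 320 = 3088.64.

3088.64 million dollars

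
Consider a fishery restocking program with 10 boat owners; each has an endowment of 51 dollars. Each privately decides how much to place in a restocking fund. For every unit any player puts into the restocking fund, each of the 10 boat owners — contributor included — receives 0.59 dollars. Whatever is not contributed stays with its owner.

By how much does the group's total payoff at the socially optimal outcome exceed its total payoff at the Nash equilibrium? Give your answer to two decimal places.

The private return per contributed unit is 0.59 < 1, so contributing 0 is dominant for every player. At the Nash equilibrium everyone keeps their 51, and the group total is 10 × 51 = 510.
Each contributed unit returns 5.900 to the group as a whole (0.59 to each of 10 players), which exceeds 1, so the social optimum is full contribution: group total = 5.900 × 510 = 3009.00.
Efficiency loss = 3009.00 − 510 = 2499.00.

2499.00 dollars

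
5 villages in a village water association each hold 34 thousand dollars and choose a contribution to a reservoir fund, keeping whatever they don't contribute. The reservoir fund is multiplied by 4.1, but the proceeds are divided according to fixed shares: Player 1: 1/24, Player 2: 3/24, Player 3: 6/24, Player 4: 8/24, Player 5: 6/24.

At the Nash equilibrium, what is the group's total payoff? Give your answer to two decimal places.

486.20 thousand dollars

Player j's private return per contributed unit is 4.1 × (j's share). Contributing is weakly dominant for j when that share is at least 1/4.1 = 0.2439, and contributing 0 is dominant otherwise.
Player 3, Player 4 and Player 5 clear that bar, contributing 34 each; the remaining 2 contribute 0. Total contributed: 102.
The reservoir fund pays out 4.1 × 102 = 418.20 in total (split across the unequal shares, but the aggregate is all that matters for the group sum).
The 2 free-riders keep 34 each, adding 68. Group total = 68 + 418.20 = 486.20.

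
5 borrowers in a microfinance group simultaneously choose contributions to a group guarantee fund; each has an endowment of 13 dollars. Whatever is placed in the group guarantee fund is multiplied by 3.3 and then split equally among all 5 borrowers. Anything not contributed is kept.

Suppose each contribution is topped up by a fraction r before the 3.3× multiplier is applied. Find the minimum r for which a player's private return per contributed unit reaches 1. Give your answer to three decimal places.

0.515

With matching at rate r, one contributed unit becomes (1 + r) in the group guarantee fund and returns 3.3 × (1 + r) / 5 to the contributor.
Setting this equal to 1: 1 + r = 5/3.3 = 1.5152.
So the minimum matching rate is r = 1.5152 − 1 = 0.515.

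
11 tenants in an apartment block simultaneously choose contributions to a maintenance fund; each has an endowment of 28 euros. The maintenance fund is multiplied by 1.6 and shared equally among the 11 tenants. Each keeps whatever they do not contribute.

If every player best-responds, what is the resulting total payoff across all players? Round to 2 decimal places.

Each contributed unit returns 1.6/11 = 0.1455 to its contributor — below 1 — so contributing 0 is dominant for every player. At the Nash equilibrium everyone keeps their 28, and the group total is 11 × 28 = 308.

308.00 euros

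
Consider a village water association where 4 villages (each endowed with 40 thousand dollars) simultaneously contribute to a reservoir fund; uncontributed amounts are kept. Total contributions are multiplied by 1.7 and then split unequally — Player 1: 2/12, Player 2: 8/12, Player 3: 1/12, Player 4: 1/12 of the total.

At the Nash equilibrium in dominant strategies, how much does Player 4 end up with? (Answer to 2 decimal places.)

45.67 thousand dollars

Each unit j contributes comes back to j as 1.7 × (j's share), so j prefers to contribute only if that share exceeds 1/1.7 = 0.5882; otherwise keeping the unit dominates.
Player 2 alone (share 8/12) is above the threshold, contributing 40; the remaining 3 contribute 0. Total contributed: 40.
Player 4 keeps 40 and receives 1.7 × 40 × 1/12 = 5.67 from the reservoir fund, for a payoff of 45.67.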